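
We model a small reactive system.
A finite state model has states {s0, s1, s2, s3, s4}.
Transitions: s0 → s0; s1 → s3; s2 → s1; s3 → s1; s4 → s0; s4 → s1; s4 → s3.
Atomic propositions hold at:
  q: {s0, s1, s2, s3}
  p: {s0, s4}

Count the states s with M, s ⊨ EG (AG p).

AG p: greatest fixpoint, start Z0 = {s0, s4}, keep only states in Sat with every successor in Z. Z1 = {s0}; fixed.
Sat(AG p) = {s0}
EG (AG p): greatest fixpoint, start Z0 = {s0}, keep only states in Sat with some successor in Z. Already a fixed point.
Sat(EG (AG p)) = {s0}
|Sat(EG (AG p))| = |{s0}| = 1.

1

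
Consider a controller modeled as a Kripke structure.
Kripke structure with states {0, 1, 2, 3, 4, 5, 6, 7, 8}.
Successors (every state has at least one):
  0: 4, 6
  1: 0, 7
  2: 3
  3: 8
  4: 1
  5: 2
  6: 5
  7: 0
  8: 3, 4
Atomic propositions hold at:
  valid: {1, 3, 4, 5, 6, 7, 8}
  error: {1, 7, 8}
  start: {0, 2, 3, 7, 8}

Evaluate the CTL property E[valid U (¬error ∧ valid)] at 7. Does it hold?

Sat(¬error) = {0, 2, 3, 4, 5, 6}
Sat(¬error ∧ valid) = {3, 4, 5, 6}
E[valid U (¬error ∧ valid)]: least fixpoint, start Z0 = Sat((¬error ∧ valid)) = {3, 4, 5, 6}, add states in Sat(valid) with some successor in Z. Z1 = {3, 4, 5, 6, 8}; fixed.
Sat(E[valid U (¬error ∧ valid)]) = {3, 4, 5, 6, 8}
7 ∉ Sat(E[valid U (¬error ∧ valid)]) = {3, 4, 5, 6, 8}, so the formula does not hold at 7.

No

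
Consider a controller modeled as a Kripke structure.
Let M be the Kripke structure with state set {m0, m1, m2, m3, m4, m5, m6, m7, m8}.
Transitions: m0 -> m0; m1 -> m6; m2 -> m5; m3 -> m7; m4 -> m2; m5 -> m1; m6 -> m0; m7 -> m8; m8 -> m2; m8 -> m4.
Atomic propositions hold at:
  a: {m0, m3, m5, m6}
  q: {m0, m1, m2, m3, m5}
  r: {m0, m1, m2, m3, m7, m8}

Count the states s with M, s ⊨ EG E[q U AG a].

5

AG a: greatest fixpoint, start Z0 = {m0, m3, m5, m6}, keep only states in Sat with every successor in Z. Z1 = {m0, m6}; fixed.
Sat(AG a) = {m0, m6}
E[q U AG a]: least fixpoint, start Z0 = Sat(AG a) = {m0, m6}, add states in Sat(q) with some successor in Z. Z1 = {m0, m1, m6}; Z2 = {m0, m1, m5, m6}; Z3 = {m0, m1, m2, m5, m6}; fixed.
Sat(E[q U AG a]) = {m0, m1, m2, m5, m6}
EG E[q U AG a]: greatest fixpoint, start Z0 = {m0, m1, m2, m5, m6}, keep only states in Sat with some successor in Z. Already a fixed point.
Sat(EG E[q U AG a]) = {m0, m1, m2, m5, m6}
|Sat(EG E[q U AG a])| = |{m0, m1, m2, m5, m6}| = 5.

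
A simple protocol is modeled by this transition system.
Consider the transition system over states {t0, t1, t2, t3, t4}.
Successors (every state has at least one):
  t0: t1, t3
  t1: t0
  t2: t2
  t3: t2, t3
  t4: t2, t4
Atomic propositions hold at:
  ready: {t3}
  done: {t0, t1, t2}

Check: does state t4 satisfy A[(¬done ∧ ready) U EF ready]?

Sat(¬done) = {t3, t4}
Sat(¬done ∧ ready) = {t3}
EF ready: least fixpoint, start Z0 = {t3}, add states with some successor in Z. Z1 = {t0, t3}; Z2 = {t0, t1, t3}; fixed.
Sat(EF ready) = {t0, t1, t3}
A[(¬done ∧ ready) U EF ready]: least fixpoint, start Z0 = Sat(EF ready) = {t0, t1, t3}, add states in Sat(¬done ∧ ready) with every successor in Z. Already a fixed point.
Sat(A[(¬done ∧ ready) U EF ready]) = {t0, t1, t3}
t4 ∉ Sat(A[(¬done ∧ ready) U EF ready]) = {t0, t1, t3}, so the formula does not hold at t4.

No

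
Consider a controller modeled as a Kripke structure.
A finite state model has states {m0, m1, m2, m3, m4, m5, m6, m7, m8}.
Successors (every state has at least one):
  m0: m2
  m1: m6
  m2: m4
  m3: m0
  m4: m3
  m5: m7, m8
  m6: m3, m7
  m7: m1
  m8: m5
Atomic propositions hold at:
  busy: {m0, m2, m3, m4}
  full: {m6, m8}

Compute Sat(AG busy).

AG busy: greatest fixpoint, start Z0 = {m0, m2, m3, m4}, keep only states in Sat with every successor in Z. Already a fixed point.
Sat(AG busy) = {m0, m2, m3, m4}

{m0, m2, m3, m4}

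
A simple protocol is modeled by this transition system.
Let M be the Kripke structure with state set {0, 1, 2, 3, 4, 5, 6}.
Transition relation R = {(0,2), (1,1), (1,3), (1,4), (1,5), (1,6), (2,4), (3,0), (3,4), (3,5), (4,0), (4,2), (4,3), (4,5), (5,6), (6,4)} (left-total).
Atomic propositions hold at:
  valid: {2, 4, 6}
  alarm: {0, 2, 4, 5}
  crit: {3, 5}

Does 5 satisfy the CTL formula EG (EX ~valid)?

Sat(~valid) = {0, 1, 3, 5}
Sat(EX ~valid) = {s : some successor in {0, 1, 3, 5}} = {1, 3, 4}
EG (EX ~valid): greatest fixpoint, start Z0 = {1, 3, 4}, keep only states in Sat with some successor in Z. Already a fixed point.
Sat(EG (EX ~valid)) = {1, 3, 4}
5 ∉ Sat(EG (EX ~valid)) = {1, 3, 4}, so the formula does not hold at 5.

No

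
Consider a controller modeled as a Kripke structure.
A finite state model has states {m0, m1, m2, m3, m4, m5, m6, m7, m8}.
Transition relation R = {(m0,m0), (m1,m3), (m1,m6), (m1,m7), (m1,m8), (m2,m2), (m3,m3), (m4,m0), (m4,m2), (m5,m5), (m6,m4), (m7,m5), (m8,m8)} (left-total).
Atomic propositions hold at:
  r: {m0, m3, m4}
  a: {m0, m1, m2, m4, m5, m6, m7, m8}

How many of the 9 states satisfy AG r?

AG r: greatest fixpoint, start Z0 = {m0, m3, m4}, keep only states in Sat with every successor in Z. Z1 = {m0, m3}; fixed.
Sat(AG r) = {m0, m3}
|Sat(AG r)| = |{m0, m3}| = 2.

2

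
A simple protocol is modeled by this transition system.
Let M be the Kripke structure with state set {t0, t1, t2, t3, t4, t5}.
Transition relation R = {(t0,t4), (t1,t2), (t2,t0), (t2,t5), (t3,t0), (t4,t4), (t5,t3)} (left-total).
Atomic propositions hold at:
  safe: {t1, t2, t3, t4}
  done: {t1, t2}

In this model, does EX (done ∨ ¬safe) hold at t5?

Sat(¬safe) = {t0, t5}
Sat(done ∨ ¬safe) = {t0, t1, t2, t5}
Sat(EX (done ∨ ¬safe)) = {s : some successor in {t0, t1, t2, t5}} = {t1, t2, t3}
t5 ∉ Sat(EX (done ∨ ¬safe)) = {t1, t2, t3}, so the formula does not hold at t5.

No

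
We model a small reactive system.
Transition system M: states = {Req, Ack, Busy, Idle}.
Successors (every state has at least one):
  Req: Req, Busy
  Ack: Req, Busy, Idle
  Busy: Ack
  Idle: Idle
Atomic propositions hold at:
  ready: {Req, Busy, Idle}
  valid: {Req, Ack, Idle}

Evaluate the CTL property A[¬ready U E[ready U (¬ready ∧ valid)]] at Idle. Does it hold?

Sat(¬ready) = {Ack}
Sat(¬ready ∧ valid) = {Ack}
E[ready U (¬ready ∧ valid)]: least fixpoint, start Z0 = Sat((¬ready ∧ valid)) = {Ack}, add states in Sat(ready) with some successor in Z. Z1 = {Ack, Busy}; Z2 = {Req, Ack, Busy}; fixed.
Sat(E[ready U (¬ready ∧ valid)]) = {Req, Ack, Busy}
A[¬ready U E[ready U (¬ready ∧ valid)]]: least fixpoint, start Z0 = Sat(E[ready U (¬ready ∧ valid)]) = {Req, Ack, Busy}, add states in Sat(¬ready) with every successor in Z. Already a fixed point.
Sat(A[¬ready U E[ready U (¬ready ∧ valid)]]) = {Req, Ack, Busy}
Idle ∉ Sat(A[¬ready U E[ready U (¬ready ∧ valid)]]) = {Req, Ack, Busy}, so the formula does not hold at Idle.

No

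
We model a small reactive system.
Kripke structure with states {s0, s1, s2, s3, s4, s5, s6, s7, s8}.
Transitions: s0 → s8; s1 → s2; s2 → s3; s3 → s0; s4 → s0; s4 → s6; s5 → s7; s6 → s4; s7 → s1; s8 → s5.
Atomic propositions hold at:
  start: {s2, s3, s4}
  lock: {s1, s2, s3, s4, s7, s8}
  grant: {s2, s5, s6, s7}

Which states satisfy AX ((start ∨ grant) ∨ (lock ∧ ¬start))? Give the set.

Sat(start ∨ grant) = {s2, s3, s4, s5, s6, s7}
Sat(¬start) = {s0, s1, s5, s6, s7, s8}
Sat(lock ∧ ¬start) = {s1, s7, s8}
Sat((start ∨ grant) ∨ (lock ∧ ¬start)) = {s1, s2, s3, s4, s5, s6, s7, s8}
Sat(AX ((start ∨ grant) ∨ (lock ∧ ¬start))) = {s : every successor in {s1, s2, s3, s4, s5, s6, s7, s8}} = {s0, s1, s2, s5, s6, s7, s8}

{s0, s1, s2, s5, s6, s7, s8}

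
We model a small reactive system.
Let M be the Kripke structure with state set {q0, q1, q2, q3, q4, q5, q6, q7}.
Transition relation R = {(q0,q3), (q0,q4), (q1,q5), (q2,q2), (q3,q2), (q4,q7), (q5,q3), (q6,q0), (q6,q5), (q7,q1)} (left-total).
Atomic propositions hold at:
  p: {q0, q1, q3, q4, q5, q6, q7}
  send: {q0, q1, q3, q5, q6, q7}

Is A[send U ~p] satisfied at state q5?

Yes

Sat(~p) = {q2}
A[send U ~p]: least fixpoint, start Z0 = Sat(~p) = {q2}, add states in Sat(send) with every successor in Z. Z1 = {q2, q3}; Z2 = {q2, q3, q5}; Z3 = {q1, q2, q3, q5}; Z4 = {q1, q2, q3, q5, q7}; fixed.
Sat(A[send U ~p]) = {q1, q2, q3, q5, q7}
q5 ∈ Sat(A[send U ~p]) = {q1, q2, q3, q5, q7}, so the formula holds at q5.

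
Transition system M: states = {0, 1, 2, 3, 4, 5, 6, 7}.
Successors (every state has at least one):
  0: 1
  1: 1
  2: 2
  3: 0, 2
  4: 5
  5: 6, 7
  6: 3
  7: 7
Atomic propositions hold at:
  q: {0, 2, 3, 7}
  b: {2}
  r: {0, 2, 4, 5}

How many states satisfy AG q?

AG q: greatest fixpoint, start Z0 = {0, 2, 3, 7}, keep only states in Sat with every successor in Z. Z1 = {2, 3, 7}; Z2 = {2, 7}; fixed.
Sat(AG q) = {2, 7}
|Sat(AG q)| = |{2, 7}| = 2.

2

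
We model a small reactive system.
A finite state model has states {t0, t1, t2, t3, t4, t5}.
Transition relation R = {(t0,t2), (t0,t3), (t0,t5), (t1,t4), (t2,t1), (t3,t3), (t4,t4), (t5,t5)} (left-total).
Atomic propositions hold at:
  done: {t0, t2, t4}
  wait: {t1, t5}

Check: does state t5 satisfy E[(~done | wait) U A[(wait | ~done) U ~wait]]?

Sat(~done) = {t1, t3, t5}
Sat(~done | wait) = {t1, t3, t5}
Sat(wait | ~done) = {t1, t3, t5}
Sat(~wait) = {t0, t2, t3, t4}
A[(wait | ~done) U ~wait]: least fixpoint, start Z0 = Sat(~wait) = {t0, t2, t3, t4}, add states in Sat(wait | ~done) with every successor in Z. Z1 = {t0, t1, t2, t3, t4}; fixed.
Sat(A[(wait | ~done) U ~wait]) = {t0, t1, t2, t3, t4}
E[(~done | wait) U A[(wait | ~done) U ~wait]]: least fixpoint, start Z0 = Sat(A[(wait | ~done) U ~wait]) = {t0, t1, t2, t3, t4}, add states in Sat(~done | wait) with some successor in Z. Already a fixed point.
Sat(E[(~done | wait) U A[(wait | ~done) U ~wait]]) = {t0, t1, t2, t3, t4}
t5 ∉ Sat(E[(~done | wait) U A[(wait | ~done) U ~wait]]) = {t0, t1, t2, t3, t4}, so the formula does not hold at t5.

No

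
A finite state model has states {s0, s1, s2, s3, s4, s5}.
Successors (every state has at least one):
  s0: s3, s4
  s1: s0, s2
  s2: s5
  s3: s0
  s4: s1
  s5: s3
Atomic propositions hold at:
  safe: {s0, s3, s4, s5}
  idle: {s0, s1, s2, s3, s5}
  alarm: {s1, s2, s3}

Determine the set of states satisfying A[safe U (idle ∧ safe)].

{s0, s3, s5}

Sat(idle ∧ safe) = {s0, s3, s5}
A[safe U (idle ∧ safe)]: least fixpoint, start Z0 = Sat((idle ∧ safe)) = {s0, s3, s5}, add states in Sat(safe) with every successor in Z. Already a fixed point.
Sat(A[safe U (idle ∧ safe)]) = {s0, s3, s5}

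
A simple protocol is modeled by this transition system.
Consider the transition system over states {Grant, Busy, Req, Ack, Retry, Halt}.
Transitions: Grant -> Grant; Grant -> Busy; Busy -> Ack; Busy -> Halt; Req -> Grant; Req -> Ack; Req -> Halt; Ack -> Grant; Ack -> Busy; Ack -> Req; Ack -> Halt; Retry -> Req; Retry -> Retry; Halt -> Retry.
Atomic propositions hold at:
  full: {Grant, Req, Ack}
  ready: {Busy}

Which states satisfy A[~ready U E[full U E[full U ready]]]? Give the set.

{Grant, Busy, Req, Ack}

Sat(~ready) = {Grant, Req, Ack, Retry, Halt}
E[full U ready]: least fixpoint, start Z0 = Sat(ready) = {Busy}, add states in Sat(full) with some successor in Z. Z1 = {Grant, Busy, Ack}; Z2 = {Grant, Busy, Req, Ack}; fixed.
Sat(E[full U ready]) = {Grant, Busy, Req, Ack}
E[full U E[full U ready]]: least fixpoint, start Z0 = Sat(E[full U ready]) = {Grant, Busy, Req, Ack}, add states in Sat(full) with some successor in Z. Already a fixed point.
Sat(E[full U E[full U ready]]) = {Grant, Busy, Req, Ack}
A[~ready U E[full U E[full U ready]]]: least fixpoint, start Z0 = Sat(E[full U E[full U ready]]) = {Grant, Busy, Req, Ack}, add states in Sat(~ready) with every successor in Z. Already a fixed point.
Sat(A[~ready U E[full U E[full U ready]]]) = {Grant, Busy, Req, Ack}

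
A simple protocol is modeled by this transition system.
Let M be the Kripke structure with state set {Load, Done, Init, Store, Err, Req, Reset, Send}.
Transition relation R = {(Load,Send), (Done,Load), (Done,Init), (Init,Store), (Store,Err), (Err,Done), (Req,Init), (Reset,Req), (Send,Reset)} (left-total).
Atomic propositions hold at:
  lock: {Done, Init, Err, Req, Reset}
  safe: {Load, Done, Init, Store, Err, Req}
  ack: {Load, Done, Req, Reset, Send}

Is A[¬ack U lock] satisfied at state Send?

Sat(¬ack) = {Init, Store, Err}
A[¬ack U lock]: least fixpoint, start Z0 = Sat(lock) = {Done, Init, Err, Req, Reset}, add states in Sat(¬ack) with every successor in Z. Z1 = {Done, Init, Store, Err, Req, Reset}; fixed.
Sat(A[¬ack U lock]) = {Done, Init, Store, Err, Req, Reset}
Send ∉ Sat(A[¬ack U lock]) = {Done, Init, Store, Err, Req, Reset}, so the formula does not hold at Send.

No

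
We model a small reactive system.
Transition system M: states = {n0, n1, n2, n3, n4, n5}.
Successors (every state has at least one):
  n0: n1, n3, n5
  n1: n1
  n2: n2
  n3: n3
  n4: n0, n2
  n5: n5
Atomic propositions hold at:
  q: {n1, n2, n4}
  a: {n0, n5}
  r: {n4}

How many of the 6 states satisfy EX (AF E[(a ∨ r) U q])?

Sat(a ∨ r) = {n0, n4, n5}
E[(a ∨ r) U q]: least fixpoint, start Z0 = Sat(q) = {n1, n2, n4}, add states in Sat(a ∨ r) with some successor in Z. Z1 = {n0, n1, n2, n4}; fixed.
Sat(E[(a ∨ r) U q]) = {n0, n1, n2, n4}
AF E[(a ∨ r) U q]: least fixpoint, start Z0 = {n0, n1, n2, n4}, add states with every successor in Z. Already a fixed point.
Sat(AF E[(a ∨ r) U q]) = {n0, n1, n2, n4}
Sat(EX (AF E[(a ∨ r) U q])) = {s : some successor in {n0, n1, n2, n4}} = {n0, n1, n2, n4}
|Sat(EX (AF E[(a ∨ r) U q]))| = |{n0, n1, n2, n4}| = 4.

4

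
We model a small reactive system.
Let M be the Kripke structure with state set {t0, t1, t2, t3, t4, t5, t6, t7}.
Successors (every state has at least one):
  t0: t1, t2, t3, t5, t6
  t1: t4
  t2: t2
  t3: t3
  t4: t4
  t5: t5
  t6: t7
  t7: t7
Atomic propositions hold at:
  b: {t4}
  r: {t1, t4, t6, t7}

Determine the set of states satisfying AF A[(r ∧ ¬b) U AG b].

{t1, t4}

Sat(¬b) = {t0, t1, t2, t3, t5, t6, t7}
Sat(r ∧ ¬b) = {t1, t6, t7}
AG b: greatest fixpoint, start Z0 = {t4}, keep only states in Sat with every successor in Z. Already a fixed point.
Sat(AG b) = {t4}
A[(r ∧ ¬b) U AG b]: least fixpoint, start Z0 = Sat(AG b) = {t4}, add states in Sat(r ∧ ¬b) with every successor in Z. Z1 = {t1, t4}; fixed.
Sat(A[(r ∧ ¬b) U AG b]) = {t1, t4}
AF A[(r ∧ ¬b) U AG b]: least fixpoint, start Z0 = {t1, t4}, add states with every successor in Z. Already a fixed point.
Sat(AF A[(r ∧ ¬b) U AG b]) = {t1, t4}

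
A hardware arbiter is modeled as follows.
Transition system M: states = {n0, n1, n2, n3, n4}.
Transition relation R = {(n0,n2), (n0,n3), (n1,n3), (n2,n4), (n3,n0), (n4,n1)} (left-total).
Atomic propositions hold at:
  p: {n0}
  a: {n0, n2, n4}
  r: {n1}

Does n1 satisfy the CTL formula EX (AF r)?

No

AF r: least fixpoint, start Z0 = {n1}, add states with every successor in Z. Z1 = {n1, n4}; Z2 = {n1, n2, n4}; fixed.
Sat(AF r) = {n1, n2, n4}
Sat(EX (AF r)) = {s : some successor in {n1, n2, n4}} = {n0, n2, n4}
n1 ∉ Sat(EX (AF r)) = {n0, n2, n4}, so the formula does not hold at n1.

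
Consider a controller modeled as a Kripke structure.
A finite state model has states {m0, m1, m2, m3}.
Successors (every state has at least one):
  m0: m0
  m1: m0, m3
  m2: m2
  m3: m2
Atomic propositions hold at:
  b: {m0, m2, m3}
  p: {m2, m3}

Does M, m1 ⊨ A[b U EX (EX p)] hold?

Yes

Sat(EX p) = {s : some successor in {m2, m3}} = {m1, m2, m3}
Sat(EX (EX p)) = {s : some successor in {m1, m2, m3}} = {m1, m2, m3}
A[b U EX (EX p)]: least fixpoint, start Z0 = Sat(EX (EX p)) = {m1, m2, m3}, add states in Sat(b) with every successor in Z. Already a fixed point.
Sat(A[b U EX (EX p)]) = {m1, m2, m3}
m1 ∈ Sat(A[b U EX (EX p)]) = {m1, m2, m3}, so the formula holds at m1.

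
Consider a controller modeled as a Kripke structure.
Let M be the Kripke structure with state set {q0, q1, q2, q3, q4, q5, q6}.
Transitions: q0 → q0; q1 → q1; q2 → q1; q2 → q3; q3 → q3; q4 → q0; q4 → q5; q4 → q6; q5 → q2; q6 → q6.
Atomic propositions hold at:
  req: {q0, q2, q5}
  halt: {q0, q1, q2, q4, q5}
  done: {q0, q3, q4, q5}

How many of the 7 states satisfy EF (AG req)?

2

AG req: greatest fixpoint, start Z0 = {q0, q2, q5}, keep only states in Sat with every successor in Z. Z1 = {q0, q5}; Z2 = {q0}; fixed.
Sat(AG req) = {q0}
EF (AG req): least fixpoint, start Z0 = {q0}, add states with some successor in Z. Z1 = {q0, q4}; fixed.
Sat(EF (AG req)) = {q0, q4}
|Sat(EF (AG req))| = |{q0, q4}| = 2.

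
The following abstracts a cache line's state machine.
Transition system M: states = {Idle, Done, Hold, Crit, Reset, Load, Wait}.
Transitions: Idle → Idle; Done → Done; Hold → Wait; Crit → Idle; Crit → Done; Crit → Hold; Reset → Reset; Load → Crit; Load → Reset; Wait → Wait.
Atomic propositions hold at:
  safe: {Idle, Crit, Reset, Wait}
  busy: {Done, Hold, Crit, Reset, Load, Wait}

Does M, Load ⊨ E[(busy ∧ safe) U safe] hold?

Sat(busy ∧ safe) = {Crit, Reset, Wait}
E[(busy ∧ safe) U safe]: least fixpoint, start Z0 = Sat(safe) = {Idle, Crit, Reset, Wait}, add states in Sat(busy ∧ safe) with some successor in Z. Already a fixed point.
Sat(E[(busy ∧ safe) U safe]) = {Idle, Crit, Reset, Wait}
Load ∉ Sat(E[(busy ∧ safe) U safe]) = {Idle, Crit, Reset, Wait}, so the formula does not hold at Load.

No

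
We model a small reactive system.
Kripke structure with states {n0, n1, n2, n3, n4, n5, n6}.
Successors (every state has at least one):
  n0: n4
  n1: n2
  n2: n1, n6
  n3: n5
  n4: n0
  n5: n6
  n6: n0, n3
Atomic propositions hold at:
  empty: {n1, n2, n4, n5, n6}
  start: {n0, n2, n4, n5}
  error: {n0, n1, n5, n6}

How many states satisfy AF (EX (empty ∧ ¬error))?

Sat(¬error) = {n2, n3, n4}
Sat(empty ∧ ¬error) = {n2, n4}
Sat(EX (empty ∧ ¬error)) = {s : some successor in {n2, n4}} = {n0, n1}
AF (EX (empty ∧ ¬error)): least fixpoint, start Z0 = {n0, n1}, add states with every successor in Z. Z1 = {n0, n1, n4}; fixed.
Sat(AF (EX (empty ∧ ¬error))) = {n0, n1, n4}
|Sat(AF (EX (empty ∧ ¬error)))| = |{n0, n1, n4}| = 3.

3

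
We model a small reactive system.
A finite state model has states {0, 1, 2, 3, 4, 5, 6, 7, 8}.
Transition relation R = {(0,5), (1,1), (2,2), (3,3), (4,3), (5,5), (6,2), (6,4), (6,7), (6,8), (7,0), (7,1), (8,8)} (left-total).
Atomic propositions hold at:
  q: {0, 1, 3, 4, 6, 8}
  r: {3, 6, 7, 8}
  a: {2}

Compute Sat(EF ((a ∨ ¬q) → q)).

{0, 1, 3, 4, 6, 7, 8}

Sat(¬q) = {2, 5, 7}
Sat(a ∨ ¬q) = {2, 5, 7}
Sat((a ∨ ¬q) → q) = {0, 1, 3, 4, 6, 8}
EF ((a ∨ ¬q) → q): least fixpoint, start Z0 = {0, 1, 3, 4, 6, 8}, add states with some successor in Z. Z1 = {0, 1, 3, 4, 6, 7, 8}; fixed.
Sat(EF ((a ∨ ¬q) → q)) = {0, 1, 3, 4, 6, 7, 8}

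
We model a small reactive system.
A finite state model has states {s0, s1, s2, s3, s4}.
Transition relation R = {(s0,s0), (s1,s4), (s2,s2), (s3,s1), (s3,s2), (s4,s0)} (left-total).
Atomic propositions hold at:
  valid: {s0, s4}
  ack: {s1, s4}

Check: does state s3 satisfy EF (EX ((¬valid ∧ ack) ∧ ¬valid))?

Yes

Sat(¬valid) = {s1, s2, s3}
Sat(¬valid ∧ ack) = {s1}
Sat((¬valid ∧ ack) ∧ ¬valid) = {s1}
Sat(EX ((¬valid ∧ ack) ∧ ¬valid)) = {s : some successor in {s1}} = {s3}
EF (EX ((¬valid ∧ ack) ∧ ¬valid)): least fixpoint, start Z0 = {s3}, add states with some successor in Z. Already a fixed point.
Sat(EF (EX ((¬valid ∧ ack) ∧ ¬valid))) = {s3}
s3 ∈ Sat(EF (EX ((¬valid ∧ ack) ∧ ¬valid))) = {s3}, so the formula holds at s3.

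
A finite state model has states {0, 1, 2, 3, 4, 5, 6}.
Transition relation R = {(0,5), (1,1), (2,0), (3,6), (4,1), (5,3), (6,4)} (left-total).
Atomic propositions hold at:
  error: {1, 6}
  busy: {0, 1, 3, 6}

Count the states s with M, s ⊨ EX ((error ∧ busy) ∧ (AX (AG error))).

Sat(error ∧ busy) = {1, 6}
AG error: greatest fixpoint, start Z0 = {1, 6}, keep only states in Sat with every successor in Z. Z1 = {1}; fixed.
Sat(AG error) = {1}
Sat(AX (AG error)) = {s : every successor in {1}} = {1, 4}
Sat((error ∧ busy) ∧ (AX (AG error))) = {1}
Sat(EX ((error ∧ busy) ∧ (AX (AG error)))) = {s : some successor in {1}} = {1, 4}
|Sat(EX ((error ∧ busy) ∧ (AX (AG error))))| = |{1, 4}| = 2.

2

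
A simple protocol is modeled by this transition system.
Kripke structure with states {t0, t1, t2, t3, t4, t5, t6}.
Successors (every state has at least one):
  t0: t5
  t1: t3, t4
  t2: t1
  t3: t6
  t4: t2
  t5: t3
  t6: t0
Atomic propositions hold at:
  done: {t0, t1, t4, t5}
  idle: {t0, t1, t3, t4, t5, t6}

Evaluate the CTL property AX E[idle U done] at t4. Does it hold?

No

E[idle U done]: least fixpoint, start Z0 = Sat(done) = {t0, t1, t4, t5}, add states in Sat(idle) with some successor in Z. Z1 = {t0, t1, t4, t5, t6}; Z2 = {t0, t1, t3, t4, t5, t6}; fixed.
Sat(E[idle U done]) = {t0, t1, t3, t4, t5, t6}
Sat(AX E[idle U done]) = {s : every successor in {t0, t1, t3, t4, t5, t6}} = {t0, t1, t2, t3, t5, t6}
t4 ∉ Sat(AX E[idle U done]) = {t0, t1, t2, t3, t5, t6}, so the formula does not hold at t4.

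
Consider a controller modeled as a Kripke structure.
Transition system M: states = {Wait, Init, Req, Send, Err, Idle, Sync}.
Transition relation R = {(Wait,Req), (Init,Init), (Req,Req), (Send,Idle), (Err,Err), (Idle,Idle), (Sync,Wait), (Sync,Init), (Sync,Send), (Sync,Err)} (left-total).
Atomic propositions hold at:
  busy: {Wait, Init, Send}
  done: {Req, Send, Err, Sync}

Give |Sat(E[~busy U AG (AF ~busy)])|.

6

Sat(~busy) = {Req, Err, Idle, Sync}
AF ~busy: least fixpoint, start Z0 = {Req, Err, Idle, Sync}, add states with every successor in Z. Z1 = {Wait, Req, Send, Err, Idle, Sync}; fixed.
Sat(AF ~busy) = {Wait, Req, Send, Err, Idle, Sync}
AG (AF ~busy): greatest fixpoint, start Z0 = {Wait, Req, Send, Err, Idle, Sync}, keep only states in Sat with every successor in Z. Z1 = {Wait, Req, Send, Err, Idle}; fixed.
Sat(AG (AF ~busy)) = {Wait, Req, Send, Err, Idle}
E[~busy U AG (AF ~busy)]: least fixpoint, start Z0 = Sat(AG (AF ~busy)) = {Wait, Req, Send, Err, Idle}, add states in Sat(~busy) with some successor in Z. Z1 = {Wait, Req, Send, Err, Idle, Sync}; fixed.
Sat(E[~busy U AG (AF ~busy)]) = {Wait, Req, Send, Err, Idle, Sync}
|Sat(E[~busy U AG (AF ~busy)])| = |{Wait, Req, Send, Err, Idle, Sync}| = 6.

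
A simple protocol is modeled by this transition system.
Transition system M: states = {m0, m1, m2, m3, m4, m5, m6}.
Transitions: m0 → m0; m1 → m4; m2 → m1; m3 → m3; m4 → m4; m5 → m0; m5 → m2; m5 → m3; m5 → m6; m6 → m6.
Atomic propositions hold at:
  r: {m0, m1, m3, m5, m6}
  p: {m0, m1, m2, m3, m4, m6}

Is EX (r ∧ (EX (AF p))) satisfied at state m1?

AF p: least fixpoint, start Z0 = {m0, m1, m2, m3, m4, m6}, add states with every successor in Z. Z1 = {m0, m1, m2, m3, m4, m5, m6}; fixed.
Sat(AF p) = {m0, m1, m2, m3, m4, m5, m6}
Sat(EX (AF p)) = {s : some successor in {m0, m1, m2, m3, m4, m5, m6}} = {m0, m1, m2, m3, m4, m5, m6}
Sat(r ∧ (EX (AF p))) = {m0, m1, m3, m5, m6}
Sat(EX (r ∧ (EX (AF p)))) = {s : some successor in {m0, m1, m3, m5, m6}} = {m0, m2, m3, m5, m6}
m1 ∉ Sat(EX (r ∧ (EX (AF p)))) = {m0, m2, m3, m5, m6}, so the formula does not hold at m1.

No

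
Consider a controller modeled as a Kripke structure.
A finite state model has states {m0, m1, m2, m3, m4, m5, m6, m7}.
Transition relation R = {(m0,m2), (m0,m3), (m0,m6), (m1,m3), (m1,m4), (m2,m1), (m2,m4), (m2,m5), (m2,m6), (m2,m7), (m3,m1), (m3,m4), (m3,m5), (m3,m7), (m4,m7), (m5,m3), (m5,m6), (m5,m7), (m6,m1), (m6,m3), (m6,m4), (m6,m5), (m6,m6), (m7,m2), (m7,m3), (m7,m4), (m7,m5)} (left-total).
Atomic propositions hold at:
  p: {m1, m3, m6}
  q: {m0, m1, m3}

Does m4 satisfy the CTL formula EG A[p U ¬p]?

Sat(¬p) = {m0, m2, m4, m5, m7}
A[p U ¬p]: least fixpoint, start Z0 = Sat(¬p) = {m0, m2, m4, m5, m7}, add states in Sat(p) with every successor in Z. Already a fixed point.
Sat(A[p U ¬p]) = {m0, m2, m4, m5, m7}
EG A[p U ¬p]: greatest fixpoint, start Z0 = {m0, m2, m4, m5, m7}, keep only states in Sat with some successor in Z. Already a fixed point.
Sat(EG A[p U ¬p]) = {m0, m2, m4, m5, m7}
m4 ∈ Sat(EG A[p U ¬p]) = {m0, m2, m4, m5, m7}, so the formula holds at m4.

Yes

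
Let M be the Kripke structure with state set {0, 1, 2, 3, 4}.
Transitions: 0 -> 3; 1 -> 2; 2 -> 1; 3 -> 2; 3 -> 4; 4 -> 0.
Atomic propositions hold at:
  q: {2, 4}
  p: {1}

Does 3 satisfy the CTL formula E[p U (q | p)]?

No

Sat(q | p) = {1, 2, 4}
E[p U (q | p)]: least fixpoint, start Z0 = Sat((q | p)) = {1, 2, 4}, add states in Sat(p) with some successor in Z. Already a fixed point.
Sat(E[p U (q | p)]) = {1, 2, 4}
3 ∉ Sat(E[p U (q | p)]) = {1, 2, 4}, so the formula does not hold at 3.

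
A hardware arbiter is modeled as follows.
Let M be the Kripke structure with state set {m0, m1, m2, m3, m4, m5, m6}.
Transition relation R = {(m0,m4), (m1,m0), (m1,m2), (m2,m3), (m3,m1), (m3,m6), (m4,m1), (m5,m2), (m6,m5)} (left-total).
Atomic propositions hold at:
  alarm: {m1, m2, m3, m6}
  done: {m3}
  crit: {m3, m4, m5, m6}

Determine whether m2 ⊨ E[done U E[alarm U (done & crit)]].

Yes

Sat(done & crit) = {m3}
E[alarm U (done & crit)]: least fixpoint, start Z0 = Sat((done & crit)) = {m3}, add states in Sat(alarm) with some successor in Z. Z1 = {m2, m3}; Z2 = {m1, m2, m3}; fixed.
Sat(E[alarm U (done & crit)]) = {m1, m2, m3}
E[done U E[alarm U (done & crit)]]: least fixpoint, start Z0 = Sat(E[alarm U (done & crit)]) = {m1, m2, m3}, add states in Sat(done) with some successor in Z. Already a fixed point.
Sat(E[done U E[alarm U (done & crit)]]) = {m1, m2, m3}
m2 ∈ Sat(E[done U E[alarm U (done & crit)]]) = {m1, m2, m3}, so the formula holds at m2.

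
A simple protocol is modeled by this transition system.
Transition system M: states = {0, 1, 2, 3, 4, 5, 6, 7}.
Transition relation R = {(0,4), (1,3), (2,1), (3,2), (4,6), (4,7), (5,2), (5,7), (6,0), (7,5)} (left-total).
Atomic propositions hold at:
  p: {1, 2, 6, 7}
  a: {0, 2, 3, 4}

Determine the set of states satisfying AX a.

Sat(AX a) = {s : every successor in {0, 2, 3, 4}} = {0, 1, 3, 6}

{0, 1, 3, 6}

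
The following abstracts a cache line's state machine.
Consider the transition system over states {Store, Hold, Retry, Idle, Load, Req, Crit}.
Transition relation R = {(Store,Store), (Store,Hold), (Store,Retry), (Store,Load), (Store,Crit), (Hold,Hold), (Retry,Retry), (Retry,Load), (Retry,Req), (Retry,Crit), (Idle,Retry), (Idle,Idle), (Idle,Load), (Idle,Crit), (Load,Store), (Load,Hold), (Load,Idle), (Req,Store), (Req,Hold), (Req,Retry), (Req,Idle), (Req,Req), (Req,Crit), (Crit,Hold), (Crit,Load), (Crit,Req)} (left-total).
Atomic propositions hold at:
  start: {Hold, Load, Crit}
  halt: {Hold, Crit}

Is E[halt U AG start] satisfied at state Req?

AG start: greatest fixpoint, start Z0 = {Hold, Load, Crit}, keep only states in Sat with every successor in Z. Z1 = {Hold}; fixed.
Sat(AG start) = {Hold}
E[halt U AG start]: least fixpoint, start Z0 = Sat(AG start) = {Hold}, add states in Sat(halt) with some successor in Z. Z1 = {Hold, Crit}; fixed.
Sat(E[halt U AG start]) = {Hold, Crit}
Req ∉ Sat(E[halt U AG start]) = {Hold, Crit}, so the formula does not hold at Req.

No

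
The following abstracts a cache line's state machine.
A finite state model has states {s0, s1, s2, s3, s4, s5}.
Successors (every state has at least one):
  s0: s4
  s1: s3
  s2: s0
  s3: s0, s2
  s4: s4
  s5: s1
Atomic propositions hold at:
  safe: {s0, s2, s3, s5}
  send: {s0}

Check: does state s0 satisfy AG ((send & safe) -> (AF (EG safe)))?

Sat(send & safe) = {s0}
EG safe: greatest fixpoint, start Z0 = {s0, s2, s3, s5}, keep only states in Sat with some successor in Z. Z1 = {s2, s3}; Z2 = {s3}; Z3 = ∅; fixed.
Sat(EG safe) = ∅
AF (EG safe): least fixpoint, start Z0 = ∅, add states with every successor in Z. Already a fixed point.
Sat(AF (EG safe)) = ∅
Sat((send & safe) -> (AF (EG safe))) = {s1, s2, s3, s4, s5}
AG ((send & safe) -> (AF (EG safe))): greatest fixpoint, start Z0 = {s1, s2, s3, s4, s5}, keep only states in Sat with every successor in Z. Z1 = {s1, s4, s5}; Z2 = {s4, s5}; Z3 = {s4}; fixed.
Sat(AG ((send & safe) -> (AF (EG safe)))) = {s4}
s0 ∉ Sat(AG ((send & safe) -> (AF (EG safe)))) = {s4}, so the formula does not hold at s0.

No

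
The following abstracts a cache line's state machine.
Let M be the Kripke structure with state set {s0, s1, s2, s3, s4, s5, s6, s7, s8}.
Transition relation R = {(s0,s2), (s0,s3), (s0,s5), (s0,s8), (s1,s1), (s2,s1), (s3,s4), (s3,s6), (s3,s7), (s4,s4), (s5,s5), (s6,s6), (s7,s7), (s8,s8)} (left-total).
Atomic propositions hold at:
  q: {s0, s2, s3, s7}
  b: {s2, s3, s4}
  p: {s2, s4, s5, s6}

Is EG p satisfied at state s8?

No

EG p: greatest fixpoint, start Z0 = {s2, s4, s5, s6}, keep only states in Sat with some successor in Z. Z1 = {s4, s5, s6}; fixed.
Sat(EG p) = {s4, s5, s6}
s8 ∉ Sat(EG p) = {s4, s5, s6}, so the formula does not hold at s8.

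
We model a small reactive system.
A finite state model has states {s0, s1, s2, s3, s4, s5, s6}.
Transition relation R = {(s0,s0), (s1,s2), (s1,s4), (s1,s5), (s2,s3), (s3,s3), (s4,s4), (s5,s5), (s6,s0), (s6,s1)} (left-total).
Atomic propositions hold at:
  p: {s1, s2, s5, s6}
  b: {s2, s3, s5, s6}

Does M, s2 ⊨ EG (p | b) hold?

Yes

Sat(p | b) = {s1, s2, s3, s5, s6}
EG (p | b): greatest fixpoint, start Z0 = {s1, s2, s3, s5, s6}, keep only states in Sat with some successor in Z. Already a fixed point.
Sat(EG (p | b)) = {s1, s2, s3, s5, s6}
s2 ∈ Sat(EG (p | b)) = {s1, s2, s3, s5, s6}, so the formula holds at s2.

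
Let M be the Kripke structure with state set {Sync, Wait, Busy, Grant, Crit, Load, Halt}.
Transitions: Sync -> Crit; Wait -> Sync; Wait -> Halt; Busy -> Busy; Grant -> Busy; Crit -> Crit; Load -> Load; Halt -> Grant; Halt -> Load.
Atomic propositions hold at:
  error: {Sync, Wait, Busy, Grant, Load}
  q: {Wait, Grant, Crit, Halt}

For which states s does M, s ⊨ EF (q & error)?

{Wait, Grant, Halt}

Sat(q & error) = {Wait, Grant}
EF (q & error): least fixpoint, start Z0 = {Wait, Grant}, add states with some successor in Z. Z1 = {Wait, Grant, Halt}; fixed.
Sat(EF (q & error)) = {Wait, Grant, Halt}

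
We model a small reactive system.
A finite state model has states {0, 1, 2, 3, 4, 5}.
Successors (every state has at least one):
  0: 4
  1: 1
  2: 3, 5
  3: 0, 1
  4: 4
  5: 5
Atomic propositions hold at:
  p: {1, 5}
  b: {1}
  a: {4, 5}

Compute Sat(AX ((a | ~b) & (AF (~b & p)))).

Sat(~b) = {0, 2, 3, 4, 5}
Sat(a | ~b) = {0, 2, 3, 4, 5}
Sat(~b & p) = {5}
AF (~b & p): least fixpoint, start Z0 = {5}, add states with every successor in Z. Already a fixed point.
Sat(AF (~b & p)) = {5}
Sat((a | ~b) & (AF (~b & p))) = {5}
Sat(AX ((a | ~b) & (AF (~b & p)))) = {s : every successor in {5}} = {5}

{5}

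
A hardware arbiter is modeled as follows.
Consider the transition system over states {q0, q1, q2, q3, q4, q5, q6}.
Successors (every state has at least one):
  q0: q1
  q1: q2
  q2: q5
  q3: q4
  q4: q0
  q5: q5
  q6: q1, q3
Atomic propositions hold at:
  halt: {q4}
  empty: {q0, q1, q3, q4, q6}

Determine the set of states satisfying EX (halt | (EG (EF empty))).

EF empty: least fixpoint, start Z0 = {q0, q1, q3, q4, q6}, add states with some successor in Z. Already a fixed point.
Sat(EF empty) = {q0, q1, q3, q4, q6}
EG (EF empty): greatest fixpoint, start Z0 = {q0, q1, q3, q4, q6}, keep only states in Sat with some successor in Z. Z1 = {q0, q3, q4, q6}; Z2 = {q3, q4, q6}; Z3 = {q3, q6}; Z4 = {q6}; Z5 = ∅; fixed.
Sat(EG (EF empty)) = ∅
Sat(halt | (EG (EF empty))) = {q4}
Sat(EX (halt | (EG (EF empty)))) = {s : some successor in {q4}} = {q3}

{q3}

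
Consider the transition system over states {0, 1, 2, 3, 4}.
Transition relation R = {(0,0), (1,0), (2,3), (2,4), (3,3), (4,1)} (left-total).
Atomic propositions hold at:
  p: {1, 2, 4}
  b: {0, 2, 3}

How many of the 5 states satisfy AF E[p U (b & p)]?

1

Sat(b & p) = {2}
E[p U (b & p)]: least fixpoint, start Z0 = Sat((b & p)) = {2}, add states in Sat(p) with some successor in Z. Already a fixed point.
Sat(E[p U (b & p)]) = {2}
AF E[p U (b & p)]: least fixpoint, start Z0 = {2}, add states with every successor in Z. Already a fixed point.
Sat(AF E[p U (b & p)]) = {2}
|Sat(AF E[p U (b & p)])| = |{2}| = 1.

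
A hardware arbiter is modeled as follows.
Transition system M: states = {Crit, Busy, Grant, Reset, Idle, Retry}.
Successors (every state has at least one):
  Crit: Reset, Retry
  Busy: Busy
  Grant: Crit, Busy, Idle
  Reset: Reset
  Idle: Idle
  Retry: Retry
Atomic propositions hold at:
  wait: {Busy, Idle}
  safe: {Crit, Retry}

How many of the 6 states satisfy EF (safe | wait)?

5

Sat(safe | wait) = {Crit, Busy, Idle, Retry}
EF (safe | wait): least fixpoint, start Z0 = {Crit, Busy, Idle, Retry}, add states with some successor in Z. Z1 = {Crit, Busy, Grant, Idle, Retry}; fixed.
Sat(EF (safe | wait)) = {Crit, Busy, Grant, Idle, Retry}
|Sat(EF (safe | wait))| = |{Crit, Busy, Grant, Idle, Retry}| = 5.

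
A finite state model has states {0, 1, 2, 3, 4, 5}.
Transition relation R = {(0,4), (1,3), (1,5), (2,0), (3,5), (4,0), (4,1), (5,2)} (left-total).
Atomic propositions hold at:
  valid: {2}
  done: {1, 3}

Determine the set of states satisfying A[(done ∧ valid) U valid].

{2}

Sat(done ∧ valid) = ∅
A[(done ∧ valid) U valid]: least fixpoint, start Z0 = Sat(valid) = {2}, add states in Sat(done ∧ valid) with every successor in Z. Already a fixed point.
Sat(A[(done ∧ valid) U valid]) = {2}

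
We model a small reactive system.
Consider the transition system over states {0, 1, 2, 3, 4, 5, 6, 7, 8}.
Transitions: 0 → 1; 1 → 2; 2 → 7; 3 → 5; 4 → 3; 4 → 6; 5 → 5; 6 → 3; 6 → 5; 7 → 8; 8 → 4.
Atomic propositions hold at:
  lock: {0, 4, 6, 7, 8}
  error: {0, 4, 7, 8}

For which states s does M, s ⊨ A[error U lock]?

A[error U lock]: least fixpoint, start Z0 = Sat(lock) = {0, 4, 6, 7, 8}, add states in Sat(error) with every successor in Z. Already a fixed point.
Sat(A[error U lock]) = {0, 4, 6, 7, 8}

{0, 4, 6, 7, 8}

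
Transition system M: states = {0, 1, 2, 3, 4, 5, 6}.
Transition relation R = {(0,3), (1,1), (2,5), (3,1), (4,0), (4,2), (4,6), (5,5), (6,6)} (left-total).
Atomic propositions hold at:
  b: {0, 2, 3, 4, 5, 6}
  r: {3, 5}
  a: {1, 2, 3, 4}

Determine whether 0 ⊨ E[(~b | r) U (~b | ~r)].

Yes

Sat(~b) = {1}
Sat(~b | r) = {1, 3, 5}
Sat(~r) = {0, 1, 2, 4, 6}
Sat(~b | ~r) = {0, 1, 2, 4, 6}
E[(~b | r) U (~b | ~r)]: least fixpoint, start Z0 = Sat((~b | ~r)) = {0, 1, 2, 4, 6}, add states in Sat(~b | r) with some successor in Z. Z1 = {0, 1, 2, 3, 4, 6}; fixed.
Sat(E[(~b | r) U (~b | ~r)]) = {0, 1, 2, 3, 4, 6}
0 ∈ Sat(E[(~b | r) U (~b | ~r)]) = {0, 1, 2, 3, 4, 6}, so the formula holds at 0.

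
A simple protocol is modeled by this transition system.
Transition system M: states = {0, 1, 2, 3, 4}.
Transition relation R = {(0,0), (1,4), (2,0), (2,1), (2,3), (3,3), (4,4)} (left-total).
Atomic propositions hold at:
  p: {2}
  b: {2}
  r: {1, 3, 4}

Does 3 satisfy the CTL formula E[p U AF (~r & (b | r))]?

Sat(~r) = {0, 2}
Sat(b | r) = {1, 2, 3, 4}
Sat(~r & (b | r)) = {2}
AF (~r & (b | r)): least fixpoint, start Z0 = {2}, add states with every successor in Z. Already a fixed point.
Sat(AF (~r & (b | r))) = {2}
E[p U AF (~r & (b | r))]: least fixpoint, start Z0 = Sat(AF (~r & (b | r))) = {2}, add states in Sat(p) with some successor in Z. Already a fixed point.
Sat(E[p U AF (~r & (b | r))]) = {2}
3 ∉ Sat(E[p U AF (~r & (b | r))]) = {2}, so the formula does not hold at 3.

No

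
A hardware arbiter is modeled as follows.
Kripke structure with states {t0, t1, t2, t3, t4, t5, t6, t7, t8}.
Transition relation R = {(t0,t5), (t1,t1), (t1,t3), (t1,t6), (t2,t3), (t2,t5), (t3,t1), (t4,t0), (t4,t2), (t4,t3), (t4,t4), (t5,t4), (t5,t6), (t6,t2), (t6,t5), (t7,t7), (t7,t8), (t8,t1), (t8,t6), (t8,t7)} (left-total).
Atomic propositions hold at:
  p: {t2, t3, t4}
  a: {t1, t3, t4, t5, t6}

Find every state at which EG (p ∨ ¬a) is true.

{t4, t7, t8}

Sat(¬a) = {t0, t2, t7, t8}
Sat(p ∨ ¬a) = {t0, t2, t3, t4, t7, t8}
EG (p ∨ ¬a): greatest fixpoint, start Z0 = {t0, t2, t3, t4, t7, t8}, keep only states in Sat with some successor in Z. Z1 = {t2, t4, t7, t8}; Z2 = {t4, t7, t8}; fixed.
Sat(EG (p ∨ ¬a)) = {t4, t7, t8}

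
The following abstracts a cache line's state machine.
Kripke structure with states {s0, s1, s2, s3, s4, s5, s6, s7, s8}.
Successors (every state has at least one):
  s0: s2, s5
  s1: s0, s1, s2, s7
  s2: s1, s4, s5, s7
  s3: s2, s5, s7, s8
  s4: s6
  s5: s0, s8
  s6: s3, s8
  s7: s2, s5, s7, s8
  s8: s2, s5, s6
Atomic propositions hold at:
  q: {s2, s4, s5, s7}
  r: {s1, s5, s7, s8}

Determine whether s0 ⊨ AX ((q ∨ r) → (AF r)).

No

Sat(q ∨ r) = {s1, s2, s4, s5, s7, s8}
AF r: least fixpoint, start Z0 = {s1, s5, s7, s8}, add states with every successor in Z. Already a fixed point.
Sat(AF r) = {s1, s5, s7, s8}
Sat((q ∨ r) → (AF r)) = {s0, s1, s3, s5, s6, s7, s8}
Sat(AX ((q ∨ r) → (AF r))) = {s : every successor in {s0, s1, s3, s5, s6, s7, s8}} = {s4, s5, s6}
s0 ∉ Sat(AX ((q ∨ r) → (AF r))) = {s4, s5, s6}, so the formula does not hold at s0.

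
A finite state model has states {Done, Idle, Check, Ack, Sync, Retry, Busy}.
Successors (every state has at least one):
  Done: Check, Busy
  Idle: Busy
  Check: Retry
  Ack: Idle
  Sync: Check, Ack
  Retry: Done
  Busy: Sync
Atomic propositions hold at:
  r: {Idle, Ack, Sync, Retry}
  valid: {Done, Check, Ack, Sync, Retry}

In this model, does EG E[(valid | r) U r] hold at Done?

Sat(valid | r) = {Done, Idle, Check, Ack, Sync, Retry}
E[(valid | r) U r]: least fixpoint, start Z0 = Sat(r) = {Idle, Ack, Sync, Retry}, add states in Sat(valid | r) with some successor in Z. Z1 = {Idle, Check, Ack, Sync, Retry}; Z2 = {Done, Idle, Check, Ack, Sync, Retry}; fixed.
Sat(E[(valid | r) U r]) = {Done, Idle, Check, Ack, Sync, Retry}
EG E[(valid | r) U r]: greatest fixpoint, start Z0 = {Done, Idle, Check, Ack, Sync, Retry}, keep only states in Sat with some successor in Z. Z1 = {Done, Check, Ack, Sync, Retry}; Z2 = {Done, Check, Sync, Retry}; fixed.
Sat(EG E[(valid | r) U r]) = {Done, Check, Sync, Retry}
Done ∈ Sat(EG E[(valid | r) U r]) = {Done, Check, Sync, Retry}, so the formula holds at Done.

Yes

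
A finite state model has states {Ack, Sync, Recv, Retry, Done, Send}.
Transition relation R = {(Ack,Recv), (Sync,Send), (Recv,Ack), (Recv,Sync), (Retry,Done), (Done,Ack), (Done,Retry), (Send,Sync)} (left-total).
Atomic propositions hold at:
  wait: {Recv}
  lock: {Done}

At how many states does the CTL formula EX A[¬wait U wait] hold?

Sat(¬wait) = {Ack, Sync, Retry, Done, Send}
A[¬wait U wait]: least fixpoint, start Z0 = Sat(wait) = {Recv}, add states in Sat(¬wait) with every successor in Z. Z1 = {Ack, Recv}; fixed.
Sat(A[¬wait U wait]) = {Ack, Recv}
Sat(EX A[¬wait U wait]) = {s : some successor in {Ack, Recv}} = {Ack, Recv, Done}
|Sat(EX A[¬wait U wait])| = |{Ack, Recv, Done}| = 3.

3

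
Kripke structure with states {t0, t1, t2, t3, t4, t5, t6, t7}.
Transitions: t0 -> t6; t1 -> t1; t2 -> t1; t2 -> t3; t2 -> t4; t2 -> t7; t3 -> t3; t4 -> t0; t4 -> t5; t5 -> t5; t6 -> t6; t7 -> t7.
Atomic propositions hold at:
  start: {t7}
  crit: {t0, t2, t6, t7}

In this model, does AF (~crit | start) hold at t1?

Sat(~crit) = {t1, t3, t4, t5}
Sat(~crit | start) = {t1, t3, t4, t5, t7}
AF (~crit | start): least fixpoint, start Z0 = {t1, t3, t4, t5, t7}, add states with every successor in Z. Z1 = {t1, t2, t3, t4, t5, t7}; fixed.
Sat(AF (~crit | start)) = {t1, t2, t3, t4, t5, t7}
t1 ∈ Sat(AF (~crit | start)) = {t1, t2, t3, t4, t5, t7}, so the formula holds at t1.

Yes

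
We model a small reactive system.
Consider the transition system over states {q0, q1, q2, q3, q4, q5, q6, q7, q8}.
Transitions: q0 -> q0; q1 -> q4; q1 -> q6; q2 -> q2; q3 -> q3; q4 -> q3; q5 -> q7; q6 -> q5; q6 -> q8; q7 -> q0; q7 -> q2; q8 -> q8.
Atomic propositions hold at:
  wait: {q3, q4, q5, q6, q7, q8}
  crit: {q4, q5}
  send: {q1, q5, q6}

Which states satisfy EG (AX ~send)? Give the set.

{q0, q2, q3, q4, q5, q7, q8}

Sat(~send) = {q0, q2, q3, q4, q7, q8}
Sat(AX ~send) = {s : every successor in {q0, q2, q3, q4, q7, q8}} = {q0, q2, q3, q4, q5, q7, q8}
EG (AX ~send): greatest fixpoint, start Z0 = {q0, q2, q3, q4, q5, q7, q8}, keep only states in Sat with some successor in Z. Already a fixed point.
Sat(EG (AX ~send)) = {q0, q2, q3, q4, q5, q7, q8}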